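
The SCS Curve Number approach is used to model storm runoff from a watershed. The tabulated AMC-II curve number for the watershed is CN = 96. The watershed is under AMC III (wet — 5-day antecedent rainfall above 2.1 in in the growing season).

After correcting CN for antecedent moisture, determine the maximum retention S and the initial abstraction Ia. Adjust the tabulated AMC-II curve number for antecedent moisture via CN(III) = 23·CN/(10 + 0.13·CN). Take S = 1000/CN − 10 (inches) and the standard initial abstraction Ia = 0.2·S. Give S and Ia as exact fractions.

Wet (AMC III): CN(III) = 23·96/(10 + 0.13·96) = 2208/(562/25) = 27600/281 ≈ 98.221
Max retention: S = 1000/(27600/281) − 10 = 25/138 in (≈ 0.181 in)
Initial abstraction Ia = S/5 = (25/138)/5 = 5/138 ≈ 0.036 in

S = 25/138 in ≈ 0.181 in; Ia = 5/138 in ≈ 0.036 in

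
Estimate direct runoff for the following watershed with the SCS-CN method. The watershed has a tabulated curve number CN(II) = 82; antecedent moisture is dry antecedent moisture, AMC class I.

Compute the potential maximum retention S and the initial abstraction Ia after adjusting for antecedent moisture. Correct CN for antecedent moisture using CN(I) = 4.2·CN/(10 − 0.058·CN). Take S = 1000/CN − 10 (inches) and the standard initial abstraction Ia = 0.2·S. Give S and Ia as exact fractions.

S = 1500/287 in ≈ 5.226 in; Ia = 300/287 in ≈ 1.045 in

Dry (AMC I): CN(I) = 4.2·82/(10 − 0.058·82) = (1722/5)/(1311/250) = 28700/437 ≈ 65.675
Retention S: 1000/CN − 10 with CN=65.675 → S = 1500/287 ≈ 5.226 in
Ia = 0.2S: 0.2·5.226 = 1.045 in (exactly 300/287)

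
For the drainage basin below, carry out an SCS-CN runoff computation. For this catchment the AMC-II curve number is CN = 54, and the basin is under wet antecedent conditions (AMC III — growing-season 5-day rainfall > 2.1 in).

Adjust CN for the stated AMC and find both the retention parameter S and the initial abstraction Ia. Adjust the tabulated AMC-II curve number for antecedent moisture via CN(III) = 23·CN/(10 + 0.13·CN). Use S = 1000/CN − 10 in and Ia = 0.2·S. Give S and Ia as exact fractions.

CN(III) from CN(II)=54: (23·54)/(10 + 0.13·54) = 2700/37 ≈ 72.973
Max retention: S = 1000/(2700/37) − 10 = 100/27 in (≈ 3.704 in)
Ia = 0.2·(100/27) = 20/27 in ≈ 0.741 in

S = 100/27 in ≈ 3.704 in; Ia = 20/27 in ≈ 0.741 in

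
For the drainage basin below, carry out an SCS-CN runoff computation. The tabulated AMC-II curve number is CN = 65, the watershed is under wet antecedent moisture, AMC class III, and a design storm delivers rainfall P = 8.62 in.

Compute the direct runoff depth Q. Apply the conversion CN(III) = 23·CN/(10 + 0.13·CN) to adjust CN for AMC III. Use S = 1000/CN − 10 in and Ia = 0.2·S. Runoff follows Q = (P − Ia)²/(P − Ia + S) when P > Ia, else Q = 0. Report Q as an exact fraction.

Q = 14852053161/2345191550 in ≈ 6.333 in

Wet (AMC III): CN(III) = 23·65/(10 + 0.13·65) = 1495/(369/20) = 29900/369 ≈ 81.030
Retention S: 1000/CN − 10 with CN=81.030 → S = 700/299 ≈ 2.341 in
Initial abstraction Ia = S/5 = (700/299)/5 = 140/299 ≈ 0.468 in
Excess rainfall: 8.620 − 0.468 = 8.152 in; P > Ia so Q > 0
Q = (121869/14950)²/((121869/14950) + 700/299) = (14852053161/223502500)/(156869/14950) = 14852053161/2345191550 in ≈ 6.333 in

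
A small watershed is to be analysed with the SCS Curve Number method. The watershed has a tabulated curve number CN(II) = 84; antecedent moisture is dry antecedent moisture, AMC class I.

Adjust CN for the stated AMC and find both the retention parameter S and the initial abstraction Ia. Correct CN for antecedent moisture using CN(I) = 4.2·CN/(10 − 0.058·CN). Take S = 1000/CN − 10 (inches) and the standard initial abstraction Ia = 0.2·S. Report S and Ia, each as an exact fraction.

Dry (AMC I): CN(I) = 4.2·84/(10 − 0.058·84) = (1764/5)/(641/125) = 44100/641 ≈ 68.799
Max retention: S = 1000/(44100/641) − 10 = 2000/441 in (≈ 4.535 in)
Initial abstraction Ia = S/5 = (2000/441)/5 = 400/441 ≈ 0.907 in

S = 2000/441 in ≈ 4.535 in; Ia = 400/441 in ≈ 0.907 in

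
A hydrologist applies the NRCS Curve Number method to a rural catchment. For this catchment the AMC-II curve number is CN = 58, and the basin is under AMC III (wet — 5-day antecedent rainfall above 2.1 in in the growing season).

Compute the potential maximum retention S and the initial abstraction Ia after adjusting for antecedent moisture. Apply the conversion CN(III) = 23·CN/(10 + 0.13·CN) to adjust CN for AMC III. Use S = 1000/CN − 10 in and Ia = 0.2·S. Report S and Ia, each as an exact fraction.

Wet (AMC III): CN(III) = 23·58/(10 + 0.13·58) = 1334/(877/50) = 66700/877 ≈ 76.055
Max retention: S = 1000/(66700/877) − 10 = 2100/667 in (≈ 3.148 in)
Initial abstraction Ia = S/5 = (2100/667)/5 = 420/667 ≈ 0.630 in

S = 2100/667 in ≈ 3.148 in; Ia = 420/667 in ≈ 0.630 in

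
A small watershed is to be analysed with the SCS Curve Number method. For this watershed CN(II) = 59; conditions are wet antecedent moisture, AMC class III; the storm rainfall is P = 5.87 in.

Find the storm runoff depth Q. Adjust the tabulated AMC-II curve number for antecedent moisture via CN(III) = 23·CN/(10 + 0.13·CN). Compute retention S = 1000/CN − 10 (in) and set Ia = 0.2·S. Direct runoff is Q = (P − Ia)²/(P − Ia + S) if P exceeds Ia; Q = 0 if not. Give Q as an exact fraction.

Q = 510594564481/152602656300 in ≈ 3.346 in

Wet (AMC III): CN(III) = 23·59/(10 + 0.13·59) = 1357/(1767/100) = 135700/1767 ≈ 76.797
S = 1000/(135700/1767) − 10 = 4100/1357 in ≈ 3.021 in
Initial abstraction Ia = S/5 = (4100/1357)/5 = 820/1357 ≈ 0.604 in
Excess rainfall: 5.870 − 0.604 = 5.266 in; P > Ia so Q > 0
Runoff Q = (P−Ia)²/(P−Ia+S) = (5.266)²/(5.266+3.021) = 510594564481/152602656300 ≈ 3.346 in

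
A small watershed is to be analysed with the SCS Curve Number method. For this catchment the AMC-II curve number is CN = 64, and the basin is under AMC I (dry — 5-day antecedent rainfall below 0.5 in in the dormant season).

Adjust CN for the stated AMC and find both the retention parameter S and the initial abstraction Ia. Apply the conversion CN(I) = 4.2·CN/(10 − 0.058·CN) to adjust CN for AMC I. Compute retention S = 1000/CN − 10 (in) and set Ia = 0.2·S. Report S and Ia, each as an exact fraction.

S = 375/28 in ≈ 13.393 in; Ia = 75/28 in ≈ 2.679 in

Dry (AMC I): CN(I) = 4.2·64/(10 − 0.058·64) = (1344/5)/(786/125) = 5600/131 ≈ 42.748
S = 1000/(5600/131) − 10 = 375/28 in ≈ 13.393 in
Ia = 0.2·(375/28) = 75/28 in ≈ 2.679 in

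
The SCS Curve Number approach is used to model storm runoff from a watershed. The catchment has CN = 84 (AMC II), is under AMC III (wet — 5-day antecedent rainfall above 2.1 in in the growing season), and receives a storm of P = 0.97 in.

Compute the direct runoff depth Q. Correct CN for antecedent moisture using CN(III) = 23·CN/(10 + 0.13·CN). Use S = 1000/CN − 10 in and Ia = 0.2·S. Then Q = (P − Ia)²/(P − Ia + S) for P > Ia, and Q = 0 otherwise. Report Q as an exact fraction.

Adjust CN=84 to AMC III: 23·84/(10 + 0.13·84) → 1932 ÷ (523/25) = 48300/523 ≈ 92.352
S = 1000/(48300/523) − 10 = 400/483 in ≈ 0.828 in
Ia = 0.2·(400/483) = 80/483 in ≈ 0.166 in
P − Ia = 0.970 − 0.166 = 38851/48300 ≈ 0.804 in (> 0, runoff occurs)
Q = (38851/48300)²/((38851/48300) + 400/483) = (1509400201/2332890000)/(78851/48300) = 1509400201/3808503300 in ≈ 0.396 in

Q = 1509400201/3808503300 in ≈ 0.396 in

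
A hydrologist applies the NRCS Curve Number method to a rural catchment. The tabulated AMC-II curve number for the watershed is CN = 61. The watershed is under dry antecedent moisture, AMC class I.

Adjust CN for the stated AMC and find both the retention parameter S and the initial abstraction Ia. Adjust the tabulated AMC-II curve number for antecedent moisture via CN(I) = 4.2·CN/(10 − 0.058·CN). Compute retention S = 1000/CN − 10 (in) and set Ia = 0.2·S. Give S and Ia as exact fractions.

S = 6500/427 in ≈ 15.222 in; Ia = 1300/427 in ≈ 3.044 in

Adjust CN=61 to AMC I: 4.2·61/(10 − 0.058·61) → (1281/5) ÷ (3231/500) = 42700/1077 ≈ 39.647
S = 1000/(42700/1077) − 10 = 6500/427 in ≈ 15.222 in
Ia = 0.2·(6500/427) = 1300/427 in ≈ 3.044 in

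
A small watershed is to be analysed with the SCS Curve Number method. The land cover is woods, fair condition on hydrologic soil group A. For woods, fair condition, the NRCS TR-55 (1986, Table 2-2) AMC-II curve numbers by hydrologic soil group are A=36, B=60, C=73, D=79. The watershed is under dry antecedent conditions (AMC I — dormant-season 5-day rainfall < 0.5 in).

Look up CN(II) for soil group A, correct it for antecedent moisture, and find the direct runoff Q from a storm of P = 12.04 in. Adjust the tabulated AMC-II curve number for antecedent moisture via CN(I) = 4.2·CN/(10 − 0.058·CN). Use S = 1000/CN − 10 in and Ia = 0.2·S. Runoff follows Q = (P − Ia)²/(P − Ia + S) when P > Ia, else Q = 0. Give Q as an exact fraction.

NRCS table: woods, fair condition, soil group A → CN(II) = 36
Adjust CN=36 to AMC I: 4.2·36/(10 − 0.058·36) → (756/5) ÷ (989/125) = 18900/989 ≈ 19.110
Retention S: 1000/CN − 10 with CN=19.110 → S = 8000/189 ≈ 42.328 in
Ia = 0.2·(8000/189) = 1600/189 in ≈ 8.466 in
P − Ia = 12.040 − 8.466 = 16889/4725 ≈ 3.574 in (> 0, runoff occurs)
Q: (16889/4725)² ÷ (216889/4725) = 285238321/1024800525 in (≈ 0.278 in)

Q = 285238321/1024800525 in ≈ 0.278 in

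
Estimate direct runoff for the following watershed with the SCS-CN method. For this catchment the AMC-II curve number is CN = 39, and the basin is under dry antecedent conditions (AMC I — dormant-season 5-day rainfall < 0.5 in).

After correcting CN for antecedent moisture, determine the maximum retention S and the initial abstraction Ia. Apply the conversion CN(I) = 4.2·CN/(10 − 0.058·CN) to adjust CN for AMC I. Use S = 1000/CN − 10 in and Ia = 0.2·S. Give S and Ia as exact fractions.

S = 30500/819 in ≈ 37.241 in; Ia = 6100/819 in ≈ 7.448 in

CN(I) from CN(II)=39: (4.2·39)/(10 − 0.058·39) = 81900/3869 ≈ 21.168
S = 1000/(81900/3869) − 10 = 30500/819 in ≈ 37.241 in
Initial abstraction Ia = S/5 = (30500/819)/5 = 6100/819 ≈ 7.448 in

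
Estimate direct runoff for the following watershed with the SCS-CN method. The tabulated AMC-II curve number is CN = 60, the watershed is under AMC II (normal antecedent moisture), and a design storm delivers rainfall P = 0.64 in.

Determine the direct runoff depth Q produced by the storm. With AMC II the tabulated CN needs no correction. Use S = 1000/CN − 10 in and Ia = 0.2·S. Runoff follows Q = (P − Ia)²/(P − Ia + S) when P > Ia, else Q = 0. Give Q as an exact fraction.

AMC II — tabulated CN = 60 applies directly.
Max retention: S = 1000/60 − 10 = 20/3 in (≈ 6.667 in)
Ia = 0.2·(20/3) = 4/3 in ≈ 1.333 in
P = 0.640 ≤ Ia = 1.333 in: entire storm abstracted, Q = 0.

Q = 0 in ≈ 0.000 in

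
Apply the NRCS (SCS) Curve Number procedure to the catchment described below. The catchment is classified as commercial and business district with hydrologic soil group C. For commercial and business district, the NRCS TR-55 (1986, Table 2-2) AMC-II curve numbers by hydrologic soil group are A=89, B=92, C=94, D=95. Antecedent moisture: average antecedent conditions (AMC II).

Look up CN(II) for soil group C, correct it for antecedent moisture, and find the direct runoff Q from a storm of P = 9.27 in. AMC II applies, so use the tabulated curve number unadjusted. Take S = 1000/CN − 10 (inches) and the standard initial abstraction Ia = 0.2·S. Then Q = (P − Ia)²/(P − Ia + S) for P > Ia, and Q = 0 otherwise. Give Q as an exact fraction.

NRCS table: commercial and business district, soil group C → CN(II) = 94
CN(II) = 94; AMC II needs no correction.
Retention S: 1000/CN − 10 with CN=94.000 → S = 30/47 ≈ 0.638 in
Ia = 0.2·(30/47) = 6/47 in ≈ 0.128 in
Excess rainfall: 9.270 − 0.128 = 9.142 in; P > Ia so Q > 0
Runoff Q = (P−Ia)²/(P−Ia+S) = (9.142)²/(9.142+0.638) = 615444987/72018100 ≈ 8.546 in

Q = 615444987/72018100 in ≈ 8.546 in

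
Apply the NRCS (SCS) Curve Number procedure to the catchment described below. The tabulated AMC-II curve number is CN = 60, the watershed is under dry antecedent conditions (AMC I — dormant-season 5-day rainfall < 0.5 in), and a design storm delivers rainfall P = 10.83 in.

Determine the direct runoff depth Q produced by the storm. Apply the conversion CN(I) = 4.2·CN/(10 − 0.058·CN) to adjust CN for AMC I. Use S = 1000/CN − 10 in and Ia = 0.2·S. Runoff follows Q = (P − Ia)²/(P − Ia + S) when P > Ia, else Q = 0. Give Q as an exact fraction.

Q = 2326036441/933842700 in ≈ 2.491 in

Dry (AMC I): CN(I) = 4.2·60/(10 − 0.058·60) = 252/(163/25) = 6300/163 ≈ 38.650
Max retention: S = 1000/(6300/163) − 10 = 1000/63 in (≈ 15.873 in)
Initial abstraction Ia = S/5 = (1000/63)/5 = 200/63 ≈ 3.175 in
P − Ia = 10.830 − 3.175 = 48229/6300 ≈ 7.655 in (> 0, runoff occurs)
Runoff Q = (P−Ia)²/(P−Ia+S) = (7.655)²/(7.655+15.873) = 2326036441/933842700 ≈ 2.491 in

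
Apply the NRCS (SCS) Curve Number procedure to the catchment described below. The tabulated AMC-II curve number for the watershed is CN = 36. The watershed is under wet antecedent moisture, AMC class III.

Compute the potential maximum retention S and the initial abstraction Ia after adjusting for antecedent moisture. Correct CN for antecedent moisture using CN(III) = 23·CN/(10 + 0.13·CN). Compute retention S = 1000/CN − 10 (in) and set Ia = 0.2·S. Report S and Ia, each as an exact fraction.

S = 1600/207 in ≈ 7.729 in; Ia = 320/207 in ≈ 1.546 in

Adjust CN=36 to AMC III: 23·36/(10 + 0.13·36) → 828 ÷ (367/25) = 20700/367 ≈ 56.403
Retention S: 1000/CN − 10 with CN=56.403 → S = 1600/207 ≈ 7.729 in
Ia = 0.2S: 0.2·7.729 = 1.546 in (exactly 320/207)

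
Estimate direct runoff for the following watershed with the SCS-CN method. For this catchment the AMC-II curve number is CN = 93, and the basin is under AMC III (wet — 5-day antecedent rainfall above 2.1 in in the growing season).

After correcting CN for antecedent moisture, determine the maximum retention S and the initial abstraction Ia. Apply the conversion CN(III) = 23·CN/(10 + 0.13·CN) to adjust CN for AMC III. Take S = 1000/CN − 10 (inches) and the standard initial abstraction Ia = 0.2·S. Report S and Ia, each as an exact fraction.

CN(III) from CN(II)=93: (23·93)/(10 + 0.13·93) = 213900/2209 ≈ 96.831
Retention S: 1000/CN − 10 with CN=96.831 → S = 700/2139 ≈ 0.327 in
Initial abstraction Ia = S/5 = (700/2139)/5 = 140/2139 ≈ 0.065 in

S = 700/2139 in ≈ 0.327 in; Ia = 140/2139 in ≈ 0.065 in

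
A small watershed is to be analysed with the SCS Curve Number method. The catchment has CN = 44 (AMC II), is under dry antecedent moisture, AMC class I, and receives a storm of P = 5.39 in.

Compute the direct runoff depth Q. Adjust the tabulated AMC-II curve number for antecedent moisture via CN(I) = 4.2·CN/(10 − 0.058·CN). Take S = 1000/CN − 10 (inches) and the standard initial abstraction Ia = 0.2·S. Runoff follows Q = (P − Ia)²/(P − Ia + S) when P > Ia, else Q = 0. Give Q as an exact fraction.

Q = 0 in ≈ 0.000 in

CN(I) from CN(II)=44: (4.2·44)/(10 − 0.058·44) = 3300/133 ≈ 24.812
Retention S: 1000/CN − 10 with CN=24.812 → S = 1000/33 ≈ 30.303 in
Ia = 0.2·(1000/33) = 200/33 in ≈ 6.061 in
P = 5.390 ≤ Ia = 6.061 in: entire storm abstracted, Q = 0.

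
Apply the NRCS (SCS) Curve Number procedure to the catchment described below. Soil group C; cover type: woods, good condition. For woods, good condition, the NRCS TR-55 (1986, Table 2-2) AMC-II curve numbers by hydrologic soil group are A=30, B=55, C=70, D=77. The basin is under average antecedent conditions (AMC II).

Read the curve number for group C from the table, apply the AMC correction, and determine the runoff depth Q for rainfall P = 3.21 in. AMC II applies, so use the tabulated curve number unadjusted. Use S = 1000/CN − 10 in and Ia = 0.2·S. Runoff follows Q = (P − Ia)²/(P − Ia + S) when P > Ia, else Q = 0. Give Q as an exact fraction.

Q = 904203/1084300 in ≈ 0.834 in

NRCS table: woods, good condition, soil group C → CN(II) = 70
AMC II — tabulated CN = 70 applies directly.
Retention S: 1000/CN − 10 with CN=70.000 → S = 30/7 ≈ 4.286 in
Initial abstraction Ia = S/5 = (30/7)/5 = 6/7 ≈ 0.857 in
Excess rainfall: 3.210 − 0.857 = 2.353 in; P > Ia so Q > 0
Q = (1647/700)²/((1647/700) + 30/7) = (2712609/490000)/(4647/700) = 904203/1084300 in ≈ 0.834 in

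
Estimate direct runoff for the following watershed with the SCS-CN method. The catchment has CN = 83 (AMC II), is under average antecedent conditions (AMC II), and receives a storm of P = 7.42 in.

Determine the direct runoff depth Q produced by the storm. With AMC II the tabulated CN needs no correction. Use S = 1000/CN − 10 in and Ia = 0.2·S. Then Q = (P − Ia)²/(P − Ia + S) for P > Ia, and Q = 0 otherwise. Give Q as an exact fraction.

CN(II) = 83; AMC II needs no correction.
Max retention: S = 1000/83 − 10 = 170/83 in (≈ 2.048 in)
Initial abstraction Ia = S/5 = (170/83)/5 = 34/83 ≈ 0.410 in
Excess rainfall: 7.420 − 0.410 = 7.010 in; P > Ia so Q > 0
Q: (29093/4150)² ÷ (37593/4150) = 846402649/156010950 in (≈ 5.425 in)

Q = 846402649/156010950 in ≈ 5.425 in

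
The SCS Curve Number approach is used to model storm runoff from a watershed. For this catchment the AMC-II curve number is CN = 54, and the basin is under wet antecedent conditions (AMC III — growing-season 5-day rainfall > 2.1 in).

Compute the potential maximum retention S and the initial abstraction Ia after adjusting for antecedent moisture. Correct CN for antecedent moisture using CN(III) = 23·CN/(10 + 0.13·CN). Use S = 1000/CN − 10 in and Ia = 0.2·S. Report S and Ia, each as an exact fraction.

S = 100/27 in ≈ 3.704 in; Ia = 20/27 in ≈ 0.741 in

Adjust CN=54 to AMC III: 23·54/(10 + 0.13·54) → 1242 ÷ (851/50) = 2700/37 ≈ 72.973
S = 1000/(2700/37) − 10 = 100/27 in ≈ 3.704 in
Ia = 0.2S: 0.2·3.704 = 0.741 in (exactly 20/27)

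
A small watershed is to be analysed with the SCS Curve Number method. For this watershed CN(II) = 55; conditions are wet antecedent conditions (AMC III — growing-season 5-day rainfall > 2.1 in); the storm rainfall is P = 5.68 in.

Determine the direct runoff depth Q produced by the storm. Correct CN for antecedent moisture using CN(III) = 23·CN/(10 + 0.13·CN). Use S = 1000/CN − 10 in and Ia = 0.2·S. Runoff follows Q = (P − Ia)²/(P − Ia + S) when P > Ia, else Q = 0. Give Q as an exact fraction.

Q = 493796738/170540975 in ≈ 2.895 in

Wet (AMC III): CN(III) = 23·55/(10 + 0.13·55) = 1265/(343/20) = 25300/343 ≈ 73.761
S = 1000/(25300/343) − 10 = 900/253 in ≈ 3.557 in
Ia = 0.2·(900/253) = 180/253 in ≈ 0.711 in
P − Ia = 5.680 − 0.711 = 31426/6325 ≈ 4.969 in (> 0, runoff occurs)
Runoff Q = (P−Ia)²/(P−Ia+S) = (4.969)²/(4.969+3.557) = 493796738/170540975 ≈ 2.895 in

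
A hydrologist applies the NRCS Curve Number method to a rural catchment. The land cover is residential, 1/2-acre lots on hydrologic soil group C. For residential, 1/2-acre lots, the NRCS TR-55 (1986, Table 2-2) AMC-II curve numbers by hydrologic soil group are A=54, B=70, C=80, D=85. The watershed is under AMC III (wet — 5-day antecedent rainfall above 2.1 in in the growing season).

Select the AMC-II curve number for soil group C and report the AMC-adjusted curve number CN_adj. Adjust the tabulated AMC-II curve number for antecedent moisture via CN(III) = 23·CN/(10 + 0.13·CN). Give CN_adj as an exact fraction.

NRCS table: residential, 1/2-acre lots, soil group C → CN(II) = 80
Wet (AMC III): CN(III) = 23·80/(10 + 0.13·80) = 1840/(102/5) = 4600/51 ≈ 90.196

CN_adj = 4600/51 ≈ 90.196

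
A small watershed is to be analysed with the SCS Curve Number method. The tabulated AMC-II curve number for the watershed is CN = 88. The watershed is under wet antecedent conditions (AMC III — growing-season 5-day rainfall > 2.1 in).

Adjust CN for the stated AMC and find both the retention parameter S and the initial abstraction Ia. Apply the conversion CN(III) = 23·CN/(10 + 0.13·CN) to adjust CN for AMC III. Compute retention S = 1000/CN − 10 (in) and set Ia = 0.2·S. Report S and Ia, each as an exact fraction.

Wet (AMC III): CN(III) = 23·88/(10 + 0.13·88) = 2024/(536/25) = 6325/67 ≈ 94.403
Retention S: 1000/CN − 10 with CN=94.403 → S = 150/253 ≈ 0.593 in
Ia = 0.2S: 0.2·0.593 = 0.119 in (exactly 30/253)

S = 150/253 in ≈ 0.593 in; Ia = 30/253 in ≈ 0.119 in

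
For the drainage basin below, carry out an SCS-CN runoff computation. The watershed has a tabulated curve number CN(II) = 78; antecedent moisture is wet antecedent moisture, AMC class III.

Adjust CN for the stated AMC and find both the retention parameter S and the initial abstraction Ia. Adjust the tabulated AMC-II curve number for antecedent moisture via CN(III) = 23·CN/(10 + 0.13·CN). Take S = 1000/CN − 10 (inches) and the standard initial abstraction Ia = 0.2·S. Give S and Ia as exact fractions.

Wet (AMC III): CN(III) = 23·78/(10 + 0.13·78) = 1794/(1007/50) = 89700/1007 ≈ 89.076
Max retention: S = 1000/(89700/1007) − 10 = 1100/897 in (≈ 1.226 in)
Ia = 0.2S: 0.2·1.226 = 0.245 in (exactly 220/897)

S = 1100/897 in ≈ 1.226 in; Ia = 220/897 in ≈ 0.245 in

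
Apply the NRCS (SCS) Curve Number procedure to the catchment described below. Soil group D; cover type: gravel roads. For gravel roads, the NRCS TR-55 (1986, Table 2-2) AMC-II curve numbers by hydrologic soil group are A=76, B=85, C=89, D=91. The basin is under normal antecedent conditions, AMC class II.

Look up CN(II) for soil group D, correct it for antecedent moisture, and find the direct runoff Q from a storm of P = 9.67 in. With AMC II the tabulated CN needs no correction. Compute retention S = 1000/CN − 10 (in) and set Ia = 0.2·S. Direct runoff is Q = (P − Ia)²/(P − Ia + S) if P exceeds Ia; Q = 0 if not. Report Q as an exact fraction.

NRCS table: gravel roads, soil group D → CN(II) = 91
AMC II — tabulated CN = 91 applies directly.
Retention S: 1000/CN − 10 with CN=91.000 → S = 90/91 ≈ 0.989 in
Initial abstraction Ia = S/5 = (90/91)/5 = 18/91 ≈ 0.198 in
Excess rainfall: 9.670 − 0.198 = 9.472 in; P > Ia so Q > 0
Q: (86197/9100)² ÷ (95197/9100) = 7429922809/866292700 in (≈ 8.577 in)

Q = 7429922809/866292700 in ≈ 8.577 in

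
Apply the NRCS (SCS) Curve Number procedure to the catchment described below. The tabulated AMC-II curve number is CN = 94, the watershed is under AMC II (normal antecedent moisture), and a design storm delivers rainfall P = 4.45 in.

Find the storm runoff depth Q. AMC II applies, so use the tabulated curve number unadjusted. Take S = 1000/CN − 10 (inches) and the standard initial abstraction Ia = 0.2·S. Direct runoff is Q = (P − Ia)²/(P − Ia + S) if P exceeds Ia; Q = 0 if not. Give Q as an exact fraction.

CN(II) = 94; AMC II needs no correction.
Max retention: S = 1000/94 − 10 = 30/47 in (≈ 0.638 in)
Ia = 0.2S: 0.2·0.638 = 0.128 in (exactly 6/47)
Excess rainfall: 4.450 − 0.128 = 4.322 in; P > Ia so Q > 0
Q = (4063/940)²/((4063/940) + 30/47) = (16507969/883600)/(4663/940) = 16507969/4383220 in ≈ 3.766 in

Q = 16507969/4383220 in ≈ 3.766 in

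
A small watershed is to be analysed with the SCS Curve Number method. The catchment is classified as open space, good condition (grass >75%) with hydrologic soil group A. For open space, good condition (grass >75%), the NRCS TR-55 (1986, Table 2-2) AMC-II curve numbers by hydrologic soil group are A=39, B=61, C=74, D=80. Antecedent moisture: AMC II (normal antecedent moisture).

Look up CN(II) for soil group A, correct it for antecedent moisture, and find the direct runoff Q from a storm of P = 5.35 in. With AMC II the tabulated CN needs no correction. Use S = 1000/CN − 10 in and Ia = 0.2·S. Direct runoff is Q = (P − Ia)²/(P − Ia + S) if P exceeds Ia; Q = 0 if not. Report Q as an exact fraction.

NRCS table: open space, good condition (grass >75%), soil group A → CN(II) = 39
CN(II) = 39; AMC II needs no correction.
Max retention: S = 1000/39 − 10 = 610/39 in (≈ 15.641 in)
Initial abstraction Ia = S/5 = (610/39)/5 = 122/39 ≈ 3.128 in
Since P=5.350 > Ia=3.128: effective rainfall P−Ia = 1733/780 in
Q: (1733/780)² ÷ (13933/780) = 3003289/10867740 in (≈ 0.276 in)

Q = 3003289/10867740 in ≈ 0.276 in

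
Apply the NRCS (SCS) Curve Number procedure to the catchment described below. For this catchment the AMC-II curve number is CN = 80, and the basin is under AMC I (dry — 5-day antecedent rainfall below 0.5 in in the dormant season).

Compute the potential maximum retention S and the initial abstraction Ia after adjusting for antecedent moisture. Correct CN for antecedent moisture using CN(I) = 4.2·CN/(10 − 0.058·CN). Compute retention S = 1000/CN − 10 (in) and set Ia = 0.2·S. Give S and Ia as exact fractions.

S = 125/21 in ≈ 5.952 in; Ia = 25/21 in ≈ 1.190 in

Dry (AMC I): CN(I) = 4.2·80/(10 − 0.058·80) = 336/(134/25) = 4200/67 ≈ 62.687
Retention S: 1000/CN − 10 with CN=62.687 → S = 125/21 ≈ 5.952 in
Ia = 0.2·(125/21) = 25/21 in ≈ 1.190 in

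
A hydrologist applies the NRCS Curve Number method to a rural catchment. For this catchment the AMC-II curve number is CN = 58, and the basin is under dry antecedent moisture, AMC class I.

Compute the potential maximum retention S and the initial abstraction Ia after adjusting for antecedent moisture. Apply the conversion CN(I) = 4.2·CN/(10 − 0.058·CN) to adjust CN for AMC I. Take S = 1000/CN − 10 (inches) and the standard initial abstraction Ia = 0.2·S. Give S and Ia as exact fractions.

S = 500/29 in ≈ 17.241 in; Ia = 100/29 in ≈ 3.448 in

CN(I) from CN(II)=58: (4.2·58)/(10 − 0.058·58) = 2900/79 ≈ 36.709
S = 1000/(2900/79) − 10 = 500/29 in ≈ 17.241 in
Ia = 0.2S: 0.2·17.241 = 3.448 in (exactly 100/29)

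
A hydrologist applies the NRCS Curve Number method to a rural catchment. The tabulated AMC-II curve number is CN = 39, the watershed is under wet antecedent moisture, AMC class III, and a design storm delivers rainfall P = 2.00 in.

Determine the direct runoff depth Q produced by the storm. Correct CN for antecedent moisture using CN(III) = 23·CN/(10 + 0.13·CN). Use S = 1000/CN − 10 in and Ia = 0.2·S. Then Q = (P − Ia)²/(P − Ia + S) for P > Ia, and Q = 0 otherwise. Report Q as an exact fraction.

CN(III) from CN(II)=39: (23·39)/(10 + 0.13·39) = 89700/1507 ≈ 59.522
S = 1000/(89700/1507) − 10 = 6100/897 in ≈ 6.800 in
Initial abstraction Ia = S/5 = (6100/897)/5 = 1220/897 ≈ 1.360 in
Excess rainfall: 2.000 − 1.360 = 0.640 in; P > Ia so Q > 0
Q = (574/897)²/((574/897) + 6100/897) = (329476/804609)/(6674/897) = 164738/2993289 in ≈ 0.055 in

Q = 164738/2993289 in ≈ 0.055 in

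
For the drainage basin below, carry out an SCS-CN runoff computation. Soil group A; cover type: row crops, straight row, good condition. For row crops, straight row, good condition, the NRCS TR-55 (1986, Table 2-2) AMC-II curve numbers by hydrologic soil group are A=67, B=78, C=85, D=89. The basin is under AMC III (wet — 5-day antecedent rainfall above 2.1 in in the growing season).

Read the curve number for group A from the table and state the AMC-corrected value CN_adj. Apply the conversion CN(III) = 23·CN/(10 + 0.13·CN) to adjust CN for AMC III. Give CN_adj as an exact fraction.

CN_adj = 154100/1871 ≈ 82.362

NRCS table: row crops, straight row, good condition, soil group A → CN(II) = 67
CN(III) from CN(II)=67: (23·67)/(10 + 0.13·67) = 154100/1871 ≈ 82.362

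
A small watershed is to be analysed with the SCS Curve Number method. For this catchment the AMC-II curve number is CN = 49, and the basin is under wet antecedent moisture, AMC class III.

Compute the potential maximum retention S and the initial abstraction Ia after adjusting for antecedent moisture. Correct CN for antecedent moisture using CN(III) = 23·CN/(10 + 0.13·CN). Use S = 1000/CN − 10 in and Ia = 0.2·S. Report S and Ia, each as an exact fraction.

S = 5100/1127 in ≈ 4.525 in; Ia = 1020/1127 in ≈ 0.905 in

Wet (AMC III): CN(III) = 23·49/(10 + 0.13·49) = 1127/(1637/100) = 112700/1637 ≈ 68.845
Max retention: S = 1000/(112700/1637) − 10 = 5100/1127 in (≈ 4.525 in)
Ia = 0.2·(5100/1127) = 1020/1127 in ≈ 0.905 in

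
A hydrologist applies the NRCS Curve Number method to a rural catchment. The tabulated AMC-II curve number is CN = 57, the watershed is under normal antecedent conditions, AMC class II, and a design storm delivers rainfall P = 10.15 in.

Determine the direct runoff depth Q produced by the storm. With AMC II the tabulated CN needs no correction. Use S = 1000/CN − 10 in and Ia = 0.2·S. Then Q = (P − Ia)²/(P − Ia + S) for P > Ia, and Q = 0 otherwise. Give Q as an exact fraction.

Q = 97042201/21034140 in ≈ 4.614 in

Average conditions: CN = 57 (no AMC adjustment).
Max retention: S = 1000/57 − 10 = 430/57 in (≈ 7.544 in)
Initial abstraction Ia = S/5 = (430/57)/5 = 86/57 ≈ 1.509 in
Excess rainfall: 10.150 − 1.509 = 8.641 in; P > Ia so Q > 0
Q = (9851/1140)²/((9851/1140) + 430/57) = (97042201/1299600)/(18451/1140) = 97042201/21034140 in ≈ 4.614 in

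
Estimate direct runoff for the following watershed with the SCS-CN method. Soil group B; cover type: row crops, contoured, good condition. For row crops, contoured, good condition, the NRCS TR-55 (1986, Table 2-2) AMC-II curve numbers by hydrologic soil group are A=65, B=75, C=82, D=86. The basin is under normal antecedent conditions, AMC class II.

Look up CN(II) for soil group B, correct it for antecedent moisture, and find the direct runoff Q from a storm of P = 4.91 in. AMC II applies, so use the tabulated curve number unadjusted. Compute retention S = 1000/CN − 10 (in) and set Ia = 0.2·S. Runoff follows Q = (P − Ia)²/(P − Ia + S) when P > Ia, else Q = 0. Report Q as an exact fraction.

Q = 1620529/681900 in ≈ 2.376 in

NRCS table: row crops, contoured, good condition, soil group B → CN(II) = 75
AMC II — tabulated CN = 75 applies directly.
Max retention: S = 1000/75 − 10 = 10/3 in (≈ 3.333 in)
Initial abstraction Ia = S/5 = (10/3)/5 = 2/3 ≈ 0.667 in
Excess rainfall: 4.910 − 0.667 = 4.243 in; P > Ia so Q > 0
Q = (1273/300)²/((1273/300) + 10/3) = (1620529/90000)/(2273/300) = 1620529/681900 in ≈ 2.376 in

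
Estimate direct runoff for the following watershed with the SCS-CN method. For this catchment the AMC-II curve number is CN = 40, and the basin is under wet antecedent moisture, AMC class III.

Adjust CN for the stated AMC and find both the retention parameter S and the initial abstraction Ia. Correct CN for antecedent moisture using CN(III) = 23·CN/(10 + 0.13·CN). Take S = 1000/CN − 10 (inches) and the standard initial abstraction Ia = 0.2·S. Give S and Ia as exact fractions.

CN(III) from CN(II)=40: (23·40)/(10 + 0.13·40) = 1150/19 ≈ 60.526
S = 1000/(1150/19) − 10 = 150/23 in ≈ 6.522 in
Ia = 0.2S: 0.2·6.522 = 1.304 in (exactly 30/23)

S = 150/23 in ≈ 6.522 in; Ia = 30/23 in ≈ 1.304 in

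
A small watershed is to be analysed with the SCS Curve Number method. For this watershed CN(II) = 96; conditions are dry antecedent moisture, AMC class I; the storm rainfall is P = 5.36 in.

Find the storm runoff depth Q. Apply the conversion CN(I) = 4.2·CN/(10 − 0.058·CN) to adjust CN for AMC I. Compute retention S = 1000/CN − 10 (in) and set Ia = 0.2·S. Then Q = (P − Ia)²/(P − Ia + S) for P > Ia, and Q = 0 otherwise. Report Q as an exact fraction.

Dry (AMC I): CN(I) = 4.2·96/(10 − 0.058·96) = (2016/5)/(554/125) = 25200/277 ≈ 90.975
S = 1000/(25200/277) − 10 = 125/126 in ≈ 0.992 in
Ia = 0.2S: 0.2·0.992 = 0.198 in (exactly 25/126)
P − Ia = 5.360 − 0.198 = 16259/3150 ≈ 5.162 in (> 0, runoff occurs)
Q = (16259/3150)²/((16259/3150) + 125/126) = (264355081/9922500)/(9692/1575) = 264355081/61059600 in ≈ 4.329 in

Q = 264355081/61059600 in ≈ 4.329 in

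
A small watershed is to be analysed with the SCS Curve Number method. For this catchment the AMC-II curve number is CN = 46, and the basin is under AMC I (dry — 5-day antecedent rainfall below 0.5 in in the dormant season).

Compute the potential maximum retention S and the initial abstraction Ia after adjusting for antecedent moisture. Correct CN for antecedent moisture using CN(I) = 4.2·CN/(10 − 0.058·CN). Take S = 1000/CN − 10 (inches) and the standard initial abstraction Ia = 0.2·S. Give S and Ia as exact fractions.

S = 4500/161 in ≈ 27.950 in; Ia = 900/161 in ≈ 5.590 in

CN(I) from CN(II)=46: (4.2·46)/(10 − 0.058·46) = 16100/611 ≈ 26.350
Max retention: S = 1000/(16100/611) − 10 = 4500/161 in (≈ 27.950 in)
Ia = 0.2·(4500/161) = 900/161 in ≈ 5.590 in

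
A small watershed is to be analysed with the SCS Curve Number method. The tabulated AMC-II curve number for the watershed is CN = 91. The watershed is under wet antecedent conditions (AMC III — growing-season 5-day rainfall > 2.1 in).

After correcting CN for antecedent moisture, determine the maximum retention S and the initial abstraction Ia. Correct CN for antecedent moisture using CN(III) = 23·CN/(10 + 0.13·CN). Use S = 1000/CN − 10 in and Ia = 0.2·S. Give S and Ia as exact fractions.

S = 900/2093 in ≈ 0.430 in; Ia = 180/2093 in ≈ 0.086 in

CN(III) from CN(II)=91: (23·91)/(10 + 0.13·91) = 209300/2183 ≈ 95.877
Retention S: 1000/CN − 10 with CN=95.877 → S = 900/2093 ≈ 0.430 in
Ia = 0.2S: 0.2·0.430 = 0.086 in (exactly 180/2093)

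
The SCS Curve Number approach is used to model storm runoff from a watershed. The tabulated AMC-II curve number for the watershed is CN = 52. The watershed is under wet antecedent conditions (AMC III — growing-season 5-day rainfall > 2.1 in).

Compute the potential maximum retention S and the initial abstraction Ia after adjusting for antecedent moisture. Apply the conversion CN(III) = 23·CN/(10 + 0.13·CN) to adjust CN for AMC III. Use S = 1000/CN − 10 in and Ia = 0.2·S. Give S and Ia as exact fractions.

S = 1200/299 in ≈ 4.013 in; Ia = 240/299 in ≈ 0.803 in

Wet (AMC III): CN(III) = 23·52/(10 + 0.13·52) = 1196/(419/25) = 29900/419 ≈ 71.360
Retention S: 1000/CN − 10 with CN=71.360 → S = 1200/299 ≈ 4.013 in
Ia = 0.2·(1200/299) = 240/299 in ≈ 0.803 in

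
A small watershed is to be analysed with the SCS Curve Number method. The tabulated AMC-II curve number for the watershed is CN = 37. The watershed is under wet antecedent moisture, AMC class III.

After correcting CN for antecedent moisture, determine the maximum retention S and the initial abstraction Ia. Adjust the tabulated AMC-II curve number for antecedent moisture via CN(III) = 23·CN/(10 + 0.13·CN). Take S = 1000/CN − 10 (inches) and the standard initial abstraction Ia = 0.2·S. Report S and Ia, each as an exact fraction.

S = 6300/851 in ≈ 7.403 in; Ia = 1260/851 in ≈ 1.481 in

CN(III) from CN(II)=37: (23·37)/(10 + 0.13·37) = 85100/1481 ≈ 57.461
S = 1000/(85100/1481) − 10 = 6300/851 in ≈ 7.403 in
Ia = 0.2S: 0.2·7.403 = 1.481 in (exactly 1260/851)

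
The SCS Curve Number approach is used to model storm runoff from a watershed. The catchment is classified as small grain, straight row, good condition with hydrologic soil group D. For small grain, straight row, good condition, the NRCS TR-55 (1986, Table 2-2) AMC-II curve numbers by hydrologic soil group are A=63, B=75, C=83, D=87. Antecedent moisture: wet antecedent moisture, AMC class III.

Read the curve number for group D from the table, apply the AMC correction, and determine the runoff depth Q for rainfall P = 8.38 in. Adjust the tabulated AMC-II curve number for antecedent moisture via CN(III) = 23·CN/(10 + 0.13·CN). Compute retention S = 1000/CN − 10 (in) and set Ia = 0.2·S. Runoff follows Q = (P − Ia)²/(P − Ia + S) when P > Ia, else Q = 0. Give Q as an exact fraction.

NRCS table: small grain, straight row, good condition, soil group D → CN(II) = 87
Adjust CN=87 to AMC III: 23·87/(10 + 0.13·87) → 2001 ÷ (2131/100) = 200100/2131 ≈ 93.900
Retention S: 1000/CN − 10 with CN=93.900 → S = 1300/2001 ≈ 0.650 in
Ia = 0.2·(1300/2001) = 260/2001 in ≈ 0.130 in
Since P=8.380 > Ia=0.130: effective rainfall P−Ia = 825419/100050 in
Q = (825419/100050)²/((825419/100050) + 1300/2001) = (681316525561/10010002500)/(890419/100050) = 681316525561/89086420950 in ≈ 7.648 in

Q = 681316525561/89086420950 in ≈ 7.648 in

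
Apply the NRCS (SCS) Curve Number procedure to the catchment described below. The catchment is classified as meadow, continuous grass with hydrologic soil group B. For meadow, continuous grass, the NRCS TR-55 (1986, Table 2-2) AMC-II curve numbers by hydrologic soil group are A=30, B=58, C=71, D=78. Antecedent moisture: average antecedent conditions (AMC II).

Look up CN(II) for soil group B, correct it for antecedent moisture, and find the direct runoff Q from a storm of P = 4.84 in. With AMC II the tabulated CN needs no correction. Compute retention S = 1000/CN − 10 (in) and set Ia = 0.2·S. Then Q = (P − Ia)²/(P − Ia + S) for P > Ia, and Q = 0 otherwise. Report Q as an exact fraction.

Q = 6046681/5589025 in ≈ 1.082 in

NRCS table: meadow, continuous grass, soil group B → CN(II) = 58
AMC II — tabulated CN = 58 applies directly.
Retention S: 1000/CN − 10 with CN=58.000 → S = 210/29 ≈ 7.241 in
Initial abstraction Ia = S/5 = (210/29)/5 = 42/29 ≈ 1.448 in
Since P=4.840 > Ia=1.448: effective rainfall P−Ia = 2459/725 in
Q = (2459/725)²/((2459/725) + 210/29) = (6046681/525625)/(7709/725) = 6046681/5589025 in ≈ 1.082 in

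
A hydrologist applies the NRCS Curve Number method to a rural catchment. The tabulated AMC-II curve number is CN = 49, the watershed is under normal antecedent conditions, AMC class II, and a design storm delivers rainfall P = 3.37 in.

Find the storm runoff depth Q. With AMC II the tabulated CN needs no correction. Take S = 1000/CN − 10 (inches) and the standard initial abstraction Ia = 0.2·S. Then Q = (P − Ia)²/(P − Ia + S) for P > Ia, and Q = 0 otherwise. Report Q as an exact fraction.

Average conditions: CN = 49 (no AMC adjustment).
Max retention: S = 1000/49 − 10 = 510/49 in (≈ 10.408 in)
Initial abstraction Ia = S/5 = (510/49)/5 = 102/49 ≈ 2.082 in
Since P=3.370 > Ia=2.082: effective rainfall P−Ia = 6313/4900 in
Runoff Q = (P−Ia)²/(P−Ia+S) = (1.288)²/(1.288+10.408) = 39853969/280833700 ≈ 0.142 in

Q = 39853969/280833700 in ≈ 0.142 in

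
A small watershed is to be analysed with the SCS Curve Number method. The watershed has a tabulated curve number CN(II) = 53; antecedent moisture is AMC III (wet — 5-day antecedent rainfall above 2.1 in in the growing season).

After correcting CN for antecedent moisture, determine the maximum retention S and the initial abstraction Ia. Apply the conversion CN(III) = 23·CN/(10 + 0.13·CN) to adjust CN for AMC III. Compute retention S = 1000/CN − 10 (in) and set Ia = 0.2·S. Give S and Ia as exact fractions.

S = 4700/1219 in ≈ 3.856 in; Ia = 940/1219 in ≈ 0.771 in

Wet (AMC III): CN(III) = 23·53/(10 + 0.13·53) = 1219/(1689/100) = 121900/1689 ≈ 72.173
S = 1000/(121900/1689) − 10 = 4700/1219 in ≈ 3.856 in
Ia = 0.2S: 0.2·3.856 = 0.771 in (exactly 940/1219)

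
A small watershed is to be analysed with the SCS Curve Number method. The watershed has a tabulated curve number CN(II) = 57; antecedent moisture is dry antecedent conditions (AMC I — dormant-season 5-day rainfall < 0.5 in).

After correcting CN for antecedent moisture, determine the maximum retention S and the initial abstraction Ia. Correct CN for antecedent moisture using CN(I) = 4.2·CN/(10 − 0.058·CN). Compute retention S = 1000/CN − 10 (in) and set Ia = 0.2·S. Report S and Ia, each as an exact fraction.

S = 21500/1197 in ≈ 17.962 in; Ia = 4300/1197 in ≈ 3.592 in

Adjust CN=57 to AMC I: 4.2·57/(10 − 0.058·57) → (1197/5) ÷ (3347/500) = 119700/3347 ≈ 35.763
Retention S: 1000/CN − 10 with CN=35.763 → S = 21500/1197 ≈ 17.962 in
Initial abstraction Ia = S/5 = (21500/1197)/5 = 4300/1197 ≈ 3.592 in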